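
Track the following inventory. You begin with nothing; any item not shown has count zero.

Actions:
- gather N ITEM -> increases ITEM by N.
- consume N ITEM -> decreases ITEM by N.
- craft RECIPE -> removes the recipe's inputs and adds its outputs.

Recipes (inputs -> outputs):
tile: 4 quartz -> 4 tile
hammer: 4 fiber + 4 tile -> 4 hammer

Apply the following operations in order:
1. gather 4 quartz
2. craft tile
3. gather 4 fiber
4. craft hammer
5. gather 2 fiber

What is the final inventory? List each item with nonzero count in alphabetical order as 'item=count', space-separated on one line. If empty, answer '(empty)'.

Answer: fiber=2 hammer=4

Derivation:
After 1 (gather 4 quartz): quartz=4
After 2 (craft tile): tile=4
After 3 (gather 4 fiber): fiber=4 tile=4
After 4 (craft hammer): hammer=4
After 5 (gather 2 fiber): fiber=2 hammer=4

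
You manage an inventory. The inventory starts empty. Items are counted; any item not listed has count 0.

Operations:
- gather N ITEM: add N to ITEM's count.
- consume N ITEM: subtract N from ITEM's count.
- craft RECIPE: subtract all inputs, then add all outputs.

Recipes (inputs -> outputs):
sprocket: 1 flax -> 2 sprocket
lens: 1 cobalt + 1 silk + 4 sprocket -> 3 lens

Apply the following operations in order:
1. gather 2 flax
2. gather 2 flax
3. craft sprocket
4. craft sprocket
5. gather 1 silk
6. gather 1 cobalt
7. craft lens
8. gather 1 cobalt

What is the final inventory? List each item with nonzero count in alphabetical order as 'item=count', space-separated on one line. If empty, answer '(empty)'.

Answer: cobalt=1 flax=2 lens=3

Derivation:
After 1 (gather 2 flax): flax=2
After 2 (gather 2 flax): flax=4
After 3 (craft sprocket): flax=3 sprocket=2
After 4 (craft sprocket): flax=2 sprocket=4
After 5 (gather 1 silk): flax=2 silk=1 sprocket=4
After 6 (gather 1 cobalt): cobalt=1 flax=2 silk=1 sprocket=4
After 7 (craft lens): flax=2 lens=3
After 8 (gather 1 cobalt): cobalt=1 flax=2 lens=3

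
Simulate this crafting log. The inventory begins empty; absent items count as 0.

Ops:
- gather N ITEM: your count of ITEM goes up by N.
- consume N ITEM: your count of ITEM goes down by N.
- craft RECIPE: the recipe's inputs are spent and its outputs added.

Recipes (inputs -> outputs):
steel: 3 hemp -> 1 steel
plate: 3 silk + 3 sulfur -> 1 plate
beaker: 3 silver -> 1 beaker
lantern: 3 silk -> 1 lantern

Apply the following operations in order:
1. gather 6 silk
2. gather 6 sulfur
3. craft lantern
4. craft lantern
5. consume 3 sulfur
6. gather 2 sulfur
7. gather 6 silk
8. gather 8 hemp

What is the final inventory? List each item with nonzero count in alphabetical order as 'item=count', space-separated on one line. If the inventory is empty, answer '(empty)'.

After 1 (gather 6 silk): silk=6
After 2 (gather 6 sulfur): silk=6 sulfur=6
After 3 (craft lantern): lantern=1 silk=3 sulfur=6
After 4 (craft lantern): lantern=2 sulfur=6
After 5 (consume 3 sulfur): lantern=2 sulfur=3
After 6 (gather 2 sulfur): lantern=2 sulfur=5
After 7 (gather 6 silk): lantern=2 silk=6 sulfur=5
After 8 (gather 8 hemp): hemp=8 lantern=2 silk=6 sulfur=5

Answer: hemp=8 lantern=2 silk=6 sulfur=5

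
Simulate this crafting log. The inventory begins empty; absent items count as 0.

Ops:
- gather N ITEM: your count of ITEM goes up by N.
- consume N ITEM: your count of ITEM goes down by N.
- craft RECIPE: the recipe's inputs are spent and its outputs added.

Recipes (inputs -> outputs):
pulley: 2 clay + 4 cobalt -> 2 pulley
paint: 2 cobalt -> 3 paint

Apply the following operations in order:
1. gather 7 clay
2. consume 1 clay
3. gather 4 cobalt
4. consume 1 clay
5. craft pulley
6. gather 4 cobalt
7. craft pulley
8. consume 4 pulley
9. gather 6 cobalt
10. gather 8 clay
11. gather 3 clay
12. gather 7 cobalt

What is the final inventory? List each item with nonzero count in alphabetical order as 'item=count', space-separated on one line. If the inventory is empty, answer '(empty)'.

After 1 (gather 7 clay): clay=7
After 2 (consume 1 clay): clay=6
After 3 (gather 4 cobalt): clay=6 cobalt=4
After 4 (consume 1 clay): clay=5 cobalt=4
After 5 (craft pulley): clay=3 pulley=2
After 6 (gather 4 cobalt): clay=3 cobalt=4 pulley=2
After 7 (craft pulley): clay=1 pulley=4
After 8 (consume 4 pulley): clay=1
After 9 (gather 6 cobalt): clay=1 cobalt=6
After 10 (gather 8 clay): clay=9 cobalt=6
After 11 (gather 3 clay): clay=12 cobalt=6
After 12 (gather 7 cobalt): clay=12 cobalt=13

Answer: clay=12 cobalt=13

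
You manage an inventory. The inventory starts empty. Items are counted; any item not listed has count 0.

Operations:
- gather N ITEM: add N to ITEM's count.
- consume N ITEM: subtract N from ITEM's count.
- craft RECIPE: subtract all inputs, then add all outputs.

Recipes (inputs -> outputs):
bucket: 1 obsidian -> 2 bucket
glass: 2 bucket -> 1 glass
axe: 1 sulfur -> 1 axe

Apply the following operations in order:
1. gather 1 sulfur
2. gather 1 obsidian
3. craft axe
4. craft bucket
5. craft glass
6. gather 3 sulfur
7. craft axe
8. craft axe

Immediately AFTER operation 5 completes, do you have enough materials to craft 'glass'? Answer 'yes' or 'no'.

Answer: no

Derivation:
After 1 (gather 1 sulfur): sulfur=1
After 2 (gather 1 obsidian): obsidian=1 sulfur=1
After 3 (craft axe): axe=1 obsidian=1
After 4 (craft bucket): axe=1 bucket=2
After 5 (craft glass): axe=1 glass=1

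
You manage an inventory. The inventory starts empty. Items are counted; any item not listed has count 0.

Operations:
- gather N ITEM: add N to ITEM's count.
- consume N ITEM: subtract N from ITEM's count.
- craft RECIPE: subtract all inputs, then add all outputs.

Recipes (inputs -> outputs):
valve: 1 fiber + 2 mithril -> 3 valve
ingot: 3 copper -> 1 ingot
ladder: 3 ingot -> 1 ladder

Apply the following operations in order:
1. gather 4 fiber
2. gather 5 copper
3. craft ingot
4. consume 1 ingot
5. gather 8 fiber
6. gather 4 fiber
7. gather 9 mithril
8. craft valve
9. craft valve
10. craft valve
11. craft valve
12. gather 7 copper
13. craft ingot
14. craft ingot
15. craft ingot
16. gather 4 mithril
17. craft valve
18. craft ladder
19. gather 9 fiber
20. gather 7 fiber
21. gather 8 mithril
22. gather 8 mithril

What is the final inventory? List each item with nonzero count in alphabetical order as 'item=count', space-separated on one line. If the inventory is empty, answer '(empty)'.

Answer: fiber=27 ladder=1 mithril=19 valve=15

Derivation:
After 1 (gather 4 fiber): fiber=4
After 2 (gather 5 copper): copper=5 fiber=4
After 3 (craft ingot): copper=2 fiber=4 ingot=1
After 4 (consume 1 ingot): copper=2 fiber=4
After 5 (gather 8 fiber): copper=2 fiber=12
After 6 (gather 4 fiber): copper=2 fiber=16
After 7 (gather 9 mithril): copper=2 fiber=16 mithril=9
After 8 (craft valve): copper=2 fiber=15 mithril=7 valve=3
After 9 (craft valve): copper=2 fiber=14 mithril=5 valve=6
After 10 (craft valve): copper=2 fiber=13 mithril=3 valve=9
After 11 (craft valve): copper=2 fiber=12 mithril=1 valve=12
After 12 (gather 7 copper): copper=9 fiber=12 mithril=1 valve=12
After 13 (craft ingot): copper=6 fiber=12 ingot=1 mithril=1 valve=12
After 14 (craft ingot): copper=3 fiber=12 ingot=2 mithril=1 valve=12
After 15 (craft ingot): fiber=12 ingot=3 mithril=1 valve=12
After 16 (gather 4 mithril): fiber=12 ingot=3 mithril=5 valve=12
After 17 (craft valve): fiber=11 ingot=3 mithril=3 valve=15
After 18 (craft ladder): fiber=11 ladder=1 mithril=3 valve=15
After 19 (gather 9 fiber): fiber=20 ladder=1 mithril=3 valve=15
After 20 (gather 7 fiber): fiber=27 ladder=1 mithril=3 valve=15
After 21 (gather 8 mithril): fiber=27 ladder=1 mithril=11 valve=15
After 22 (gather 8 mithril): fiber=27 ladder=1 mithril=19 valve=15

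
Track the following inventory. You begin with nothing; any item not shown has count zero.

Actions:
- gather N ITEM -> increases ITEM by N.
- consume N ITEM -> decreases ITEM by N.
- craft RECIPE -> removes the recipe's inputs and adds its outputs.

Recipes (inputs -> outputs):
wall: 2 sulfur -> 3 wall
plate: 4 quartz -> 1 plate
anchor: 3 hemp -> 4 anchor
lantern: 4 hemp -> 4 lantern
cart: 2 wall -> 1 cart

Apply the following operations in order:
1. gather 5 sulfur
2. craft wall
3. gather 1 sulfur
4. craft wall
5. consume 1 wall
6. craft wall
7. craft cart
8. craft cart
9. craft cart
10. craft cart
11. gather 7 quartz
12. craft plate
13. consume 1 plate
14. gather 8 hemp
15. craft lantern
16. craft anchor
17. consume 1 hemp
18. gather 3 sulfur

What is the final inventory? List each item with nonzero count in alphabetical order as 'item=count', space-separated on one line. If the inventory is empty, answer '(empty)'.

Answer: anchor=4 cart=4 lantern=4 quartz=3 sulfur=3

Derivation:
After 1 (gather 5 sulfur): sulfur=5
After 2 (craft wall): sulfur=3 wall=3
After 3 (gather 1 sulfur): sulfur=4 wall=3
After 4 (craft wall): sulfur=2 wall=6
After 5 (consume 1 wall): sulfur=2 wall=5
After 6 (craft wall): wall=8
After 7 (craft cart): cart=1 wall=6
After 8 (craft cart): cart=2 wall=4
After 9 (craft cart): cart=3 wall=2
After 10 (craft cart): cart=4
After 11 (gather 7 quartz): cart=4 quartz=7
After 12 (craft plate): cart=4 plate=1 quartz=3
After 13 (consume 1 plate): cart=4 quartz=3
After 14 (gather 8 hemp): cart=4 hemp=8 quartz=3
After 15 (craft lantern): cart=4 hemp=4 lantern=4 quartz=3
After 16 (craft anchor): anchor=4 cart=4 hemp=1 lantern=4 quartz=3
After 17 (consume 1 hemp): anchor=4 cart=4 lantern=4 quartz=3
After 18 (gather 3 sulfur): anchor=4 cart=4 lantern=4 quartz=3 sulfur=3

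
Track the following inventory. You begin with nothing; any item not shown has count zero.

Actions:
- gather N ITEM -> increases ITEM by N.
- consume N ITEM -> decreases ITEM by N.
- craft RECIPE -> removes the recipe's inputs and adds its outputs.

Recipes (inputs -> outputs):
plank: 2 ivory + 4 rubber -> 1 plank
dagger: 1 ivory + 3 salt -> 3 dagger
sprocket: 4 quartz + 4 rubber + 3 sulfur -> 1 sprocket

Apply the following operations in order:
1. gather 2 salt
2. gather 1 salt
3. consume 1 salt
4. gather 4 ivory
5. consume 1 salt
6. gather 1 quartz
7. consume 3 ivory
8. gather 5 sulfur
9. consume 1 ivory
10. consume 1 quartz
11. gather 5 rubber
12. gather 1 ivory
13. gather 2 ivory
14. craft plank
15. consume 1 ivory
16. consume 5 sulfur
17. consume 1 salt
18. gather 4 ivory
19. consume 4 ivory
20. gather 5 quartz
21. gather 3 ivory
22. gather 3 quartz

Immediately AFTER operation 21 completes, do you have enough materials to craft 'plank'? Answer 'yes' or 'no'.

Answer: no

Derivation:
After 1 (gather 2 salt): salt=2
After 2 (gather 1 salt): salt=3
After 3 (consume 1 salt): salt=2
After 4 (gather 4 ivory): ivory=4 salt=2
After 5 (consume 1 salt): ivory=4 salt=1
After 6 (gather 1 quartz): ivory=4 quartz=1 salt=1
After 7 (consume 3 ivory): ivory=1 quartz=1 salt=1
After 8 (gather 5 sulfur): ivory=1 quartz=1 salt=1 sulfur=5
After 9 (consume 1 ivory): quartz=1 salt=1 sulfur=5
After 10 (consume 1 quartz): salt=1 sulfur=5
After 11 (gather 5 rubber): rubber=5 salt=1 sulfur=5
After 12 (gather 1 ivory): ivory=1 rubber=5 salt=1 sulfur=5
After 13 (gather 2 ivory): ivory=3 rubber=5 salt=1 sulfur=5
After 14 (craft plank): ivory=1 plank=1 rubber=1 salt=1 sulfur=5
After 15 (consume 1 ivory): plank=1 rubber=1 salt=1 sulfur=5
After 16 (consume 5 sulfur): plank=1 rubber=1 salt=1
After 17 (consume 1 salt): plank=1 rubber=1
After 18 (gather 4 ivory): ivory=4 plank=1 rubber=1
After 19 (consume 4 ivory): plank=1 rubber=1
After 20 (gather 5 quartz): plank=1 quartz=5 rubber=1
After 21 (gather 3 ivory): ivory=3 plank=1 quartz=5 rubber=1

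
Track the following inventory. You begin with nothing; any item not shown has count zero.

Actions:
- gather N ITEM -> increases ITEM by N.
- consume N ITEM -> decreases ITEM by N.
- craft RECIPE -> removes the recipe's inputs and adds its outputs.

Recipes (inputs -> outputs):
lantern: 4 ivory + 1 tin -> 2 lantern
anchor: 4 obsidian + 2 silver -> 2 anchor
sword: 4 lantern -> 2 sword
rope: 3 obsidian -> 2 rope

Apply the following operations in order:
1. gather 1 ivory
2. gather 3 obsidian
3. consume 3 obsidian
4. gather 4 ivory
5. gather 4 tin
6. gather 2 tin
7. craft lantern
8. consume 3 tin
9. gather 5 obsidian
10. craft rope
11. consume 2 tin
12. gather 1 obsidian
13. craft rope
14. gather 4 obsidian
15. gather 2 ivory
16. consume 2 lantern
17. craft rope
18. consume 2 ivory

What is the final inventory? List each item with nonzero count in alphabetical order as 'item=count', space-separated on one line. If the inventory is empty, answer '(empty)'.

After 1 (gather 1 ivory): ivory=1
After 2 (gather 3 obsidian): ivory=1 obsidian=3
After 3 (consume 3 obsidian): ivory=1
After 4 (gather 4 ivory): ivory=5
After 5 (gather 4 tin): ivory=5 tin=4
After 6 (gather 2 tin): ivory=5 tin=6
After 7 (craft lantern): ivory=1 lantern=2 tin=5
After 8 (consume 3 tin): ivory=1 lantern=2 tin=2
After 9 (gather 5 obsidian): ivory=1 lantern=2 obsidian=5 tin=2
After 10 (craft rope): ivory=1 lantern=2 obsidian=2 rope=2 tin=2
After 11 (consume 2 tin): ivory=1 lantern=2 obsidian=2 rope=2
After 12 (gather 1 obsidian): ivory=1 lantern=2 obsidian=3 rope=2
After 13 (craft rope): ivory=1 lantern=2 rope=4
After 14 (gather 4 obsidian): ivory=1 lantern=2 obsidian=4 rope=4
After 15 (gather 2 ivory): ivory=3 lantern=2 obsidian=4 rope=4
After 16 (consume 2 lantern): ivory=3 obsidian=4 rope=4
After 17 (craft rope): ivory=3 obsidian=1 rope=6
After 18 (consume 2 ivory): ivory=1 obsidian=1 rope=6

Answer: ivory=1 obsidian=1 rope=6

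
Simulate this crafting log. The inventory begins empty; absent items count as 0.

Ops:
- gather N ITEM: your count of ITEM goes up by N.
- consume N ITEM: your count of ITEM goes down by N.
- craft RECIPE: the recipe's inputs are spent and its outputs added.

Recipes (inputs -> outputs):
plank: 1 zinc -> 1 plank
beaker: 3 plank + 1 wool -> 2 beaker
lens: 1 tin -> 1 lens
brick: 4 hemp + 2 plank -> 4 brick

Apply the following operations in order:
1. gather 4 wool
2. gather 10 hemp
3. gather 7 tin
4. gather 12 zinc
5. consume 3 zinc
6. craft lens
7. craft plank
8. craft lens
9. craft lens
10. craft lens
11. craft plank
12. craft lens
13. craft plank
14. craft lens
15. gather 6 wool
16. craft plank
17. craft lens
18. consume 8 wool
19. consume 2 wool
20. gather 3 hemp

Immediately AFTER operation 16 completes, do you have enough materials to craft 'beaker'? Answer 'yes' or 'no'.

Answer: yes

Derivation:
After 1 (gather 4 wool): wool=4
After 2 (gather 10 hemp): hemp=10 wool=4
After 3 (gather 7 tin): hemp=10 tin=7 wool=4
After 4 (gather 12 zinc): hemp=10 tin=7 wool=4 zinc=12
After 5 (consume 3 zinc): hemp=10 tin=7 wool=4 zinc=9
After 6 (craft lens): hemp=10 lens=1 tin=6 wool=4 zinc=9
After 7 (craft plank): hemp=10 lens=1 plank=1 tin=6 wool=4 zinc=8
After 8 (craft lens): hemp=10 lens=2 plank=1 tin=5 wool=4 zinc=8
After 9 (craft lens): hemp=10 lens=3 plank=1 tin=4 wool=4 zinc=8
After 10 (craft lens): hemp=10 lens=4 plank=1 tin=3 wool=4 zinc=8
After 11 (craft plank): hemp=10 lens=4 plank=2 tin=3 wool=4 zinc=7
After 12 (craft lens): hemp=10 lens=5 plank=2 tin=2 wool=4 zinc=7
After 13 (craft plank): hemp=10 lens=5 plank=3 tin=2 wool=4 zinc=6
After 14 (craft lens): hemp=10 lens=6 plank=3 tin=1 wool=4 zinc=6
After 15 (gather 6 wool): hemp=10 lens=6 plank=3 tin=1 wool=10 zinc=6
After 16 (craft plank): hemp=10 lens=6 plank=4 tin=1 wool=10 zinc=5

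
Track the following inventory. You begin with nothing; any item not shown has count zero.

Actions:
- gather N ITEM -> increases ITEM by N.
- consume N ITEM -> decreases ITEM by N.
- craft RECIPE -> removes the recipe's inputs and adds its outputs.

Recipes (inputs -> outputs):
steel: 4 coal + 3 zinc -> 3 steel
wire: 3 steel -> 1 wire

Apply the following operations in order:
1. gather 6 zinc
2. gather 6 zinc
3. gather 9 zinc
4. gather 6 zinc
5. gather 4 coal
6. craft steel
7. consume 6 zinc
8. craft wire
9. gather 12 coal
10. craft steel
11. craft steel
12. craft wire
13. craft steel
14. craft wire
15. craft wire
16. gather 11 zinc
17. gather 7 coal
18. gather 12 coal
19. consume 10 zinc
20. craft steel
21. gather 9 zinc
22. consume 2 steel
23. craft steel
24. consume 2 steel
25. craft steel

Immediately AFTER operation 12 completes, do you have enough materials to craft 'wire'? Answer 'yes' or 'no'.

Answer: yes

Derivation:
After 1 (gather 6 zinc): zinc=6
After 2 (gather 6 zinc): zinc=12
After 3 (gather 9 zinc): zinc=21
After 4 (gather 6 zinc): zinc=27
After 5 (gather 4 coal): coal=4 zinc=27
After 6 (craft steel): steel=3 zinc=24
After 7 (consume 6 zinc): steel=3 zinc=18
After 8 (craft wire): wire=1 zinc=18
After 9 (gather 12 coal): coal=12 wire=1 zinc=18
After 10 (craft steel): coal=8 steel=3 wire=1 zinc=15
After 11 (craft steel): coal=4 steel=6 wire=1 zinc=12
After 12 (craft wire): coal=4 steel=3 wire=2 zinc=12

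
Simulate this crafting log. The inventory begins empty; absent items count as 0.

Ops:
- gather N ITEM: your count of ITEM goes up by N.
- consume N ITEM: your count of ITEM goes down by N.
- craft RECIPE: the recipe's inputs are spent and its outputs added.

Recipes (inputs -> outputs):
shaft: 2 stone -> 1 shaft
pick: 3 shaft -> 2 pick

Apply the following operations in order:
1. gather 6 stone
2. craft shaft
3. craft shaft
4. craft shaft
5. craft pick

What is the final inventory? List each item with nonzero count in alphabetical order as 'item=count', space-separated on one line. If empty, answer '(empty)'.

After 1 (gather 6 stone): stone=6
After 2 (craft shaft): shaft=1 stone=4
After 3 (craft shaft): shaft=2 stone=2
After 4 (craft shaft): shaft=3
After 5 (craft pick): pick=2

Answer: pick=2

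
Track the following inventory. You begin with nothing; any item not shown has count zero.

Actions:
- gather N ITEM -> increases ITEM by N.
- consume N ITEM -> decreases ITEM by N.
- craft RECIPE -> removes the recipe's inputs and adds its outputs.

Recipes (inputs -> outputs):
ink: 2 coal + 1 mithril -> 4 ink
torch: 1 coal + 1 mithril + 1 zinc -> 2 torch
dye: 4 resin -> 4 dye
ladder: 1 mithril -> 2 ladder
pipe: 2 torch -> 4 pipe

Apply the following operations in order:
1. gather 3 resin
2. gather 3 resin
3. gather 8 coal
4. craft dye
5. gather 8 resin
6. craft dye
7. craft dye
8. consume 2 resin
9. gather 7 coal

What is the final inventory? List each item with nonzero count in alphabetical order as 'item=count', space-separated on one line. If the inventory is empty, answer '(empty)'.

Answer: coal=15 dye=12

Derivation:
After 1 (gather 3 resin): resin=3
After 2 (gather 3 resin): resin=6
After 3 (gather 8 coal): coal=8 resin=6
After 4 (craft dye): coal=8 dye=4 resin=2
After 5 (gather 8 resin): coal=8 dye=4 resin=10
After 6 (craft dye): coal=8 dye=8 resin=6
After 7 (craft dye): coal=8 dye=12 resin=2
After 8 (consume 2 resin): coal=8 dye=12
After 9 (gather 7 coal): coal=15 dye=12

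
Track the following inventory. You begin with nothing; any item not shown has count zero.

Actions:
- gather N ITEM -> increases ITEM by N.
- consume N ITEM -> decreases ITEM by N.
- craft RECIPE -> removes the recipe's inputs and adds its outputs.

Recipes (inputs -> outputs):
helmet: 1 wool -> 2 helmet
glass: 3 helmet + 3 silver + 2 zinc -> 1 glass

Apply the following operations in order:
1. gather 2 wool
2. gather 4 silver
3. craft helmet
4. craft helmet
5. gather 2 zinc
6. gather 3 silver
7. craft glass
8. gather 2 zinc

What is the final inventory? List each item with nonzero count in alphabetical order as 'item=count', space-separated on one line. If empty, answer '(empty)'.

Answer: glass=1 helmet=1 silver=4 zinc=2

Derivation:
After 1 (gather 2 wool): wool=2
After 2 (gather 4 silver): silver=4 wool=2
After 3 (craft helmet): helmet=2 silver=4 wool=1
After 4 (craft helmet): helmet=4 silver=4
After 5 (gather 2 zinc): helmet=4 silver=4 zinc=2
After 6 (gather 3 silver): helmet=4 silver=7 zinc=2
After 7 (craft glass): glass=1 helmet=1 silver=4
After 8 (gather 2 zinc): glass=1 helmet=1 silver=4 zinc=2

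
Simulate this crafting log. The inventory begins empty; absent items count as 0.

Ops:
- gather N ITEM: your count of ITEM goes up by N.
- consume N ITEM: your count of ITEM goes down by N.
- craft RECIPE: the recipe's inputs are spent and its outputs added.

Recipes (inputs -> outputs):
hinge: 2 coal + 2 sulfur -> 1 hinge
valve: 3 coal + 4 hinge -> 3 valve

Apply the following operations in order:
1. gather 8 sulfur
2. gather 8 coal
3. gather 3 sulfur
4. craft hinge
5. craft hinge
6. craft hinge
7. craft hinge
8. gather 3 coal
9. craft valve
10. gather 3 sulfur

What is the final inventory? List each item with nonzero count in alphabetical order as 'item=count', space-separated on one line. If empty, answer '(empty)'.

After 1 (gather 8 sulfur): sulfur=8
After 2 (gather 8 coal): coal=8 sulfur=8
After 3 (gather 3 sulfur): coal=8 sulfur=11
After 4 (craft hinge): coal=6 hinge=1 sulfur=9
After 5 (craft hinge): coal=4 hinge=2 sulfur=7
After 6 (craft hinge): coal=2 hinge=3 sulfur=5
After 7 (craft hinge): hinge=4 sulfur=3
After 8 (gather 3 coal): coal=3 hinge=4 sulfur=3
After 9 (craft valve): sulfur=3 valve=3
After 10 (gather 3 sulfur): sulfur=6 valve=3

Answer: sulfur=6 valve=3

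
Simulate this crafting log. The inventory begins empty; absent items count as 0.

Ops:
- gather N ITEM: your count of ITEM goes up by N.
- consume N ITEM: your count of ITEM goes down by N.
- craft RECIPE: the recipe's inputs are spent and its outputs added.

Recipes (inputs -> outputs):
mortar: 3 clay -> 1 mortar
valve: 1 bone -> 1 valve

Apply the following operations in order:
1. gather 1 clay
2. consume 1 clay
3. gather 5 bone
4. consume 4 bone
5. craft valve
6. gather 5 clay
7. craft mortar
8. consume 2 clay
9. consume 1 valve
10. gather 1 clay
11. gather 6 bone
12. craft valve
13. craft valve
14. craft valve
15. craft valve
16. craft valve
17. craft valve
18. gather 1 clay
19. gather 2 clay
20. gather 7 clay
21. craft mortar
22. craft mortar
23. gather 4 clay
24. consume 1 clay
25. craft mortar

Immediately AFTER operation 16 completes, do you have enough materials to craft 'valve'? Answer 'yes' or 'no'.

After 1 (gather 1 clay): clay=1
After 2 (consume 1 clay): (empty)
After 3 (gather 5 bone): bone=5
After 4 (consume 4 bone): bone=1
After 5 (craft valve): valve=1
After 6 (gather 5 clay): clay=5 valve=1
After 7 (craft mortar): clay=2 mortar=1 valve=1
After 8 (consume 2 clay): mortar=1 valve=1
After 9 (consume 1 valve): mortar=1
After 10 (gather 1 clay): clay=1 mortar=1
After 11 (gather 6 bone): bone=6 clay=1 mortar=1
After 12 (craft valve): bone=5 clay=1 mortar=1 valve=1
After 13 (craft valve): bone=4 clay=1 mortar=1 valve=2
After 14 (craft valve): bone=3 clay=1 mortar=1 valve=3
After 15 (craft valve): bone=2 clay=1 mortar=1 valve=4
After 16 (craft valve): bone=1 clay=1 mortar=1 valve=5

Answer: yes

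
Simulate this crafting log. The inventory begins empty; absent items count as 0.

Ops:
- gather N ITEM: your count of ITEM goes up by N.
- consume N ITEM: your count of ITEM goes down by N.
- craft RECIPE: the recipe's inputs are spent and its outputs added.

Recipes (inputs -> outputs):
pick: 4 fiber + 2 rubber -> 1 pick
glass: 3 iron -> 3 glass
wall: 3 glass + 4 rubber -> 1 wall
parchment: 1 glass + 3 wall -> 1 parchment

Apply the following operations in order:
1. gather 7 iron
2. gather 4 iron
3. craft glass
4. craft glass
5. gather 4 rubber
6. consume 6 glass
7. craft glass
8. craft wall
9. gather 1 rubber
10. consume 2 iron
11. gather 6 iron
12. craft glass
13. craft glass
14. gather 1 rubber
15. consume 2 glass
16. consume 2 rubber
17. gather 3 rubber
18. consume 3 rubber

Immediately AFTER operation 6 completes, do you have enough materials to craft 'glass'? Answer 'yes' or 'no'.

After 1 (gather 7 iron): iron=7
After 2 (gather 4 iron): iron=11
After 3 (craft glass): glass=3 iron=8
After 4 (craft glass): glass=6 iron=5
After 5 (gather 4 rubber): glass=6 iron=5 rubber=4
After 6 (consume 6 glass): iron=5 rubber=4

Answer: yes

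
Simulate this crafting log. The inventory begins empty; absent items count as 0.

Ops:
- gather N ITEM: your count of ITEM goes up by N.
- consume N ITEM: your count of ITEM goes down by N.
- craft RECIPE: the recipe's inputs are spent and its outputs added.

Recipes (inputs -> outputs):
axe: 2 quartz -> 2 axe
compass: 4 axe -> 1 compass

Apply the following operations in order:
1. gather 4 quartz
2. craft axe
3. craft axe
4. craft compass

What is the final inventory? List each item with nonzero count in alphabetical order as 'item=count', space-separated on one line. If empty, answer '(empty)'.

Answer: compass=1

Derivation:
After 1 (gather 4 quartz): quartz=4
After 2 (craft axe): axe=2 quartz=2
After 3 (craft axe): axe=4
After 4 (craft compass): compass=1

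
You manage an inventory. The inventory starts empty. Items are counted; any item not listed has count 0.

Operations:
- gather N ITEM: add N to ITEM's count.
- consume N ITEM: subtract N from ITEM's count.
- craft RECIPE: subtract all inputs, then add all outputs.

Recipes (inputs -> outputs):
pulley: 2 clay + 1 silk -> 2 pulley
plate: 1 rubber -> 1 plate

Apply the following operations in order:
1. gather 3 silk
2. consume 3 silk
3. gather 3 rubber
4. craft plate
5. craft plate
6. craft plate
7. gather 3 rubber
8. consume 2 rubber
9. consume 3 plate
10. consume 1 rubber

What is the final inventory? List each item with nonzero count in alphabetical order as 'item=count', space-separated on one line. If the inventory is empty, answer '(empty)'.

Answer: (empty)

Derivation:
After 1 (gather 3 silk): silk=3
After 2 (consume 3 silk): (empty)
After 3 (gather 3 rubber): rubber=3
After 4 (craft plate): plate=1 rubber=2
After 5 (craft plate): plate=2 rubber=1
After 6 (craft plate): plate=3
After 7 (gather 3 rubber): plate=3 rubber=3
After 8 (consume 2 rubber): plate=3 rubber=1
After 9 (consume 3 plate): rubber=1
After 10 (consume 1 rubber): (empty)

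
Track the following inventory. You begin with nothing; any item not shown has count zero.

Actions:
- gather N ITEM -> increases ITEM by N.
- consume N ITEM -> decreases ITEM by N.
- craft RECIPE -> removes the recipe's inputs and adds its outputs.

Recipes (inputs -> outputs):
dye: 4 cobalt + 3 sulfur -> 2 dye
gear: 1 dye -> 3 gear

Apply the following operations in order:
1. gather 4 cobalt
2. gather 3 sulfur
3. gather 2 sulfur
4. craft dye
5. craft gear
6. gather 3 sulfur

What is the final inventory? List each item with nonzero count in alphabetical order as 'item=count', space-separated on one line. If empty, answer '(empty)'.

Answer: dye=1 gear=3 sulfur=5

Derivation:
After 1 (gather 4 cobalt): cobalt=4
After 2 (gather 3 sulfur): cobalt=4 sulfur=3
After 3 (gather 2 sulfur): cobalt=4 sulfur=5
After 4 (craft dye): dye=2 sulfur=2
After 5 (craft gear): dye=1 gear=3 sulfur=2
After 6 (gather 3 sulfur): dye=1 gear=3 sulfur=5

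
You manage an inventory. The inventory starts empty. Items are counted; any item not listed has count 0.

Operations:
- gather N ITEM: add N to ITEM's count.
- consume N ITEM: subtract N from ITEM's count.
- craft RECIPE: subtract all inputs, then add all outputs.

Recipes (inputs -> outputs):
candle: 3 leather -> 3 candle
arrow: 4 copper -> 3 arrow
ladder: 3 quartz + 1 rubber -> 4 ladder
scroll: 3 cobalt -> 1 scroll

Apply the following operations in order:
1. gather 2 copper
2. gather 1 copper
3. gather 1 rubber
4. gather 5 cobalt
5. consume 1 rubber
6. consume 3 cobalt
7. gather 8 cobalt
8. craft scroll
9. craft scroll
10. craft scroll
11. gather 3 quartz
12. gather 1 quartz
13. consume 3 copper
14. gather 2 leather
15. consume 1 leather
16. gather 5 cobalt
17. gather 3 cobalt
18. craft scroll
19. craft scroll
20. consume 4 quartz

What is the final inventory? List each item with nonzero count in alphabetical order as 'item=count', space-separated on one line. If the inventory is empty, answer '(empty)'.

Answer: cobalt=3 leather=1 scroll=5

Derivation:
After 1 (gather 2 copper): copper=2
After 2 (gather 1 copper): copper=3
After 3 (gather 1 rubber): copper=3 rubber=1
After 4 (gather 5 cobalt): cobalt=5 copper=3 rubber=1
After 5 (consume 1 rubber): cobalt=5 copper=3
After 6 (consume 3 cobalt): cobalt=2 copper=3
After 7 (gather 8 cobalt): cobalt=10 copper=3
After 8 (craft scroll): cobalt=7 copper=3 scroll=1
After 9 (craft scroll): cobalt=4 copper=3 scroll=2
After 10 (craft scroll): cobalt=1 copper=3 scroll=3
After 11 (gather 3 quartz): cobalt=1 copper=3 quartz=3 scroll=3
After 12 (gather 1 quartz): cobalt=1 copper=3 quartz=4 scroll=3
After 13 (consume 3 copper): cobalt=1 quartz=4 scroll=3
After 14 (gather 2 leather): cobalt=1 leather=2 quartz=4 scroll=3
After 15 (consume 1 leather): cobalt=1 leather=1 quartz=4 scroll=3
After 16 (gather 5 cobalt): cobalt=6 leather=1 quartz=4 scroll=3
After 17 (gather 3 cobalt): cobalt=9 leather=1 quartz=4 scroll=3
After 18 (craft scroll): cobalt=6 leather=1 quartz=4 scroll=4
After 19 (craft scroll): cobalt=3 leather=1 quartz=4 scroll=5
After 20 (consume 4 quartz): cobalt=3 leather=1 scroll=5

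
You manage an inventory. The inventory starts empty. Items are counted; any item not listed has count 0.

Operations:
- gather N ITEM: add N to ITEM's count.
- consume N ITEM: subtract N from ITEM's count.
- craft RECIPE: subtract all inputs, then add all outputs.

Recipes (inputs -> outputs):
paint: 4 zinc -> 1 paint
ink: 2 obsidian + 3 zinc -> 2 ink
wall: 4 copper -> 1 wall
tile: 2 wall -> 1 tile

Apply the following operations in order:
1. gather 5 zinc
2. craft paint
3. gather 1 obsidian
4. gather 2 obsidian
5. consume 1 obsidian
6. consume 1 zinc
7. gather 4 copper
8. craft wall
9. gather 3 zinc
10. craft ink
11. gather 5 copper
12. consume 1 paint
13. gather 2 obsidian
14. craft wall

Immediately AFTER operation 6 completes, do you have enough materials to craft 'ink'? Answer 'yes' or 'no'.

Answer: no

Derivation:
After 1 (gather 5 zinc): zinc=5
After 2 (craft paint): paint=1 zinc=1
After 3 (gather 1 obsidian): obsidian=1 paint=1 zinc=1
After 4 (gather 2 obsidian): obsidian=3 paint=1 zinc=1
After 5 (consume 1 obsidian): obsidian=2 paint=1 zinc=1
After 6 (consume 1 zinc): obsidian=2 paint=1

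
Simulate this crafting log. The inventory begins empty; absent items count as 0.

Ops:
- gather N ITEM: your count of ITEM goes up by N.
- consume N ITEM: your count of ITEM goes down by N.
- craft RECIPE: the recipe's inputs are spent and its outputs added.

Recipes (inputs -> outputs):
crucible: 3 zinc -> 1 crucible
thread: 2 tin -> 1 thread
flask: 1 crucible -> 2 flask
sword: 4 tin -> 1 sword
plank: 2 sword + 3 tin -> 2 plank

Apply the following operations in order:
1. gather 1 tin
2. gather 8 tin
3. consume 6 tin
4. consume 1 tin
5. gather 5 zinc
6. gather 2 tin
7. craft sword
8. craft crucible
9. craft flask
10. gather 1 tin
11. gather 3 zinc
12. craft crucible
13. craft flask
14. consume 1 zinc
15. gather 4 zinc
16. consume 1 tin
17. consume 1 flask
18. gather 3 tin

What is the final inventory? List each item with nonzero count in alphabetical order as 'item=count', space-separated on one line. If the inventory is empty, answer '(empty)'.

After 1 (gather 1 tin): tin=1
After 2 (gather 8 tin): tin=9
After 3 (consume 6 tin): tin=3
After 4 (consume 1 tin): tin=2
After 5 (gather 5 zinc): tin=2 zinc=5
After 6 (gather 2 tin): tin=4 zinc=5
After 7 (craft sword): sword=1 zinc=5
After 8 (craft crucible): crucible=1 sword=1 zinc=2
After 9 (craft flask): flask=2 sword=1 zinc=2
After 10 (gather 1 tin): flask=2 sword=1 tin=1 zinc=2
After 11 (gather 3 zinc): flask=2 sword=1 tin=1 zinc=5
After 12 (craft crucible): crucible=1 flask=2 sword=1 tin=1 zinc=2
After 13 (craft flask): flask=4 sword=1 tin=1 zinc=2
After 14 (consume 1 zinc): flask=4 sword=1 tin=1 zinc=1
After 15 (gather 4 zinc): flask=4 sword=1 tin=1 zinc=5
After 16 (consume 1 tin): flask=4 sword=1 zinc=5
After 17 (consume 1 flask): flask=3 sword=1 zinc=5
After 18 (gather 3 tin): flask=3 sword=1 tin=3 zinc=5

Answer: flask=3 sword=1 tin=3 zinc=5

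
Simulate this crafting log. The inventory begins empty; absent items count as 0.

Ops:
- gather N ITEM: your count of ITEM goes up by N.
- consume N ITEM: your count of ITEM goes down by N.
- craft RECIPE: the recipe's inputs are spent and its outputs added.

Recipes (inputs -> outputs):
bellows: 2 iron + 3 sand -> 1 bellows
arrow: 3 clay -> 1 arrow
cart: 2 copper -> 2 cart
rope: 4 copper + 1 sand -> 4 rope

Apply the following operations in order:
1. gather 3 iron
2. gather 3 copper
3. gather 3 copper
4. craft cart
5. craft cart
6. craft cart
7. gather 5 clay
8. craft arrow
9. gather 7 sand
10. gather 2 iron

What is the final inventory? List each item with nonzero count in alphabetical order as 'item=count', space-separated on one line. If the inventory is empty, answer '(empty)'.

After 1 (gather 3 iron): iron=3
After 2 (gather 3 copper): copper=3 iron=3
After 3 (gather 3 copper): copper=6 iron=3
After 4 (craft cart): cart=2 copper=4 iron=3
After 5 (craft cart): cart=4 copper=2 iron=3
After 6 (craft cart): cart=6 iron=3
After 7 (gather 5 clay): cart=6 clay=5 iron=3
After 8 (craft arrow): arrow=1 cart=6 clay=2 iron=3
After 9 (gather 7 sand): arrow=1 cart=6 clay=2 iron=3 sand=7
After 10 (gather 2 iron): arrow=1 cart=6 clay=2 iron=5 sand=7

Answer: arrow=1 cart=6 clay=2 iron=5 sand=7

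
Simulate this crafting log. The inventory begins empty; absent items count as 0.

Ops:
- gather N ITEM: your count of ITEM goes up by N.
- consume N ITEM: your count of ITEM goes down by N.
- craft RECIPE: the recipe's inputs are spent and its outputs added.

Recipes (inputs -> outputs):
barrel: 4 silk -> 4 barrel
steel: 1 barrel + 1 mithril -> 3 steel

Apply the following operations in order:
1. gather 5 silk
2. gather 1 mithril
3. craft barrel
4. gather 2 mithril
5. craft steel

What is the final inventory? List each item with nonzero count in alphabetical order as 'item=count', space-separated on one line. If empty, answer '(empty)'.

After 1 (gather 5 silk): silk=5
After 2 (gather 1 mithril): mithril=1 silk=5
After 3 (craft barrel): barrel=4 mithril=1 silk=1
After 4 (gather 2 mithril): barrel=4 mithril=3 silk=1
After 5 (craft steel): barrel=3 mithril=2 silk=1 steel=3

Answer: barrel=3 mithril=2 silk=1 steel=3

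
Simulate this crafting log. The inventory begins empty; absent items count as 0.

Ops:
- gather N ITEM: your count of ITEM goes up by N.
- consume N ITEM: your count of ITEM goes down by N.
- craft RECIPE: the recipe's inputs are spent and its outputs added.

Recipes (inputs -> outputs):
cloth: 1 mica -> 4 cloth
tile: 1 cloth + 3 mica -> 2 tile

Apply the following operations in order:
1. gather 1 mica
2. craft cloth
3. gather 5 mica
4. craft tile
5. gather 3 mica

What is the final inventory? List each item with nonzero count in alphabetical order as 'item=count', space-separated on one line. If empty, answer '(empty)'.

Answer: cloth=3 mica=5 tile=2

Derivation:
After 1 (gather 1 mica): mica=1
After 2 (craft cloth): cloth=4
After 3 (gather 5 mica): cloth=4 mica=5
After 4 (craft tile): cloth=3 mica=2 tile=2
After 5 (gather 3 mica): cloth=3 mica=5 tile=2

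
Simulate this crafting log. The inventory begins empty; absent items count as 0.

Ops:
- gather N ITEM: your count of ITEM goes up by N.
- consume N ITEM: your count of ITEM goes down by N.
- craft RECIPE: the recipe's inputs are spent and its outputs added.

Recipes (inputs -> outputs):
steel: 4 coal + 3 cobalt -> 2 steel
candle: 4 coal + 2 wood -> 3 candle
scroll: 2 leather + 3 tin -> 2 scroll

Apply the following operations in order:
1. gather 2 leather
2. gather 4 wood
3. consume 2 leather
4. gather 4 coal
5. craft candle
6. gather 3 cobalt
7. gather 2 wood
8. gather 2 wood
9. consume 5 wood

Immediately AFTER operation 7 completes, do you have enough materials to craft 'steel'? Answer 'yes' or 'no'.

Answer: no

Derivation:
After 1 (gather 2 leather): leather=2
After 2 (gather 4 wood): leather=2 wood=4
After 3 (consume 2 leather): wood=4
After 4 (gather 4 coal): coal=4 wood=4
After 5 (craft candle): candle=3 wood=2
After 6 (gather 3 cobalt): candle=3 cobalt=3 wood=2
After 7 (gather 2 wood): candle=3 cobalt=3 wood=4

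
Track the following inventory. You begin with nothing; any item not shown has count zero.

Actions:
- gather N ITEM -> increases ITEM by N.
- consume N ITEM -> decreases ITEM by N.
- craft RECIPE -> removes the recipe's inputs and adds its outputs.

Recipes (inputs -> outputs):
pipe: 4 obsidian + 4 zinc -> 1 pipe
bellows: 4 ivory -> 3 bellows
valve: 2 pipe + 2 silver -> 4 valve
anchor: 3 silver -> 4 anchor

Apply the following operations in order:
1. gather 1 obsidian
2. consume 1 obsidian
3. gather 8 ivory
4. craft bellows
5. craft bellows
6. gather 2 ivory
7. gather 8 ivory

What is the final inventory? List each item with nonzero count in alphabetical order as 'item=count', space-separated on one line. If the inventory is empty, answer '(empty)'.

After 1 (gather 1 obsidian): obsidian=1
After 2 (consume 1 obsidian): (empty)
After 3 (gather 8 ivory): ivory=8
After 4 (craft bellows): bellows=3 ivory=4
After 5 (craft bellows): bellows=6
After 6 (gather 2 ivory): bellows=6 ivory=2
After 7 (gather 8 ivory): bellows=6 ivory=10

Answer: bellows=6 ivory=10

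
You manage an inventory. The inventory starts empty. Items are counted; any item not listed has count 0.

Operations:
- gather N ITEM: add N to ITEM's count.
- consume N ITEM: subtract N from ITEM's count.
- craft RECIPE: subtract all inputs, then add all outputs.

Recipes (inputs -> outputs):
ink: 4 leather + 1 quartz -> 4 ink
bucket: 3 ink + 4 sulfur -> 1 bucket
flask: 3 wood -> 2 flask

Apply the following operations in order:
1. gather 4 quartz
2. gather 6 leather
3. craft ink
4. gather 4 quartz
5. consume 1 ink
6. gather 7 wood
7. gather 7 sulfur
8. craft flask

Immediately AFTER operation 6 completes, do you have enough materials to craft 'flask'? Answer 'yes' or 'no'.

After 1 (gather 4 quartz): quartz=4
After 2 (gather 6 leather): leather=6 quartz=4
After 3 (craft ink): ink=4 leather=2 quartz=3
After 4 (gather 4 quartz): ink=4 leather=2 quartz=7
After 5 (consume 1 ink): ink=3 leather=2 quartz=7
After 6 (gather 7 wood): ink=3 leather=2 quartz=7 wood=7

Answer: yes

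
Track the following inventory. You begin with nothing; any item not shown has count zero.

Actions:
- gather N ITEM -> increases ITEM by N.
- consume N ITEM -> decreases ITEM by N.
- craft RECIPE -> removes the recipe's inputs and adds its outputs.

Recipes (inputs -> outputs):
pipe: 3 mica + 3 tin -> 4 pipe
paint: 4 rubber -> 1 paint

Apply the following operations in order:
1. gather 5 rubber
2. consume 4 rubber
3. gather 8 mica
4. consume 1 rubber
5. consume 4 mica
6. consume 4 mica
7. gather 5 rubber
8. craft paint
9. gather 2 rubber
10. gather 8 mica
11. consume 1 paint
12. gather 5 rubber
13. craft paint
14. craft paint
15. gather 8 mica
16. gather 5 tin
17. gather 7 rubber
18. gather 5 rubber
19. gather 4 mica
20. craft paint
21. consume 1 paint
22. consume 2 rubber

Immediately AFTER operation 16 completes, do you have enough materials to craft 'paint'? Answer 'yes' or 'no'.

Answer: no

Derivation:
After 1 (gather 5 rubber): rubber=5
After 2 (consume 4 rubber): rubber=1
After 3 (gather 8 mica): mica=8 rubber=1
After 4 (consume 1 rubber): mica=8
After 5 (consume 4 mica): mica=4
After 6 (consume 4 mica): (empty)
After 7 (gather 5 rubber): rubber=5
After 8 (craft paint): paint=1 rubber=1
After 9 (gather 2 rubber): paint=1 rubber=3
After 10 (gather 8 mica): mica=8 paint=1 rubber=3
After 11 (consume 1 paint): mica=8 rubber=3
After 12 (gather 5 rubber): mica=8 rubber=8
After 13 (craft paint): mica=8 paint=1 rubber=4
After 14 (craft paint): mica=8 paint=2
After 15 (gather 8 mica): mica=16 paint=2
After 16 (gather 5 tin): mica=16 paint=2 tin=5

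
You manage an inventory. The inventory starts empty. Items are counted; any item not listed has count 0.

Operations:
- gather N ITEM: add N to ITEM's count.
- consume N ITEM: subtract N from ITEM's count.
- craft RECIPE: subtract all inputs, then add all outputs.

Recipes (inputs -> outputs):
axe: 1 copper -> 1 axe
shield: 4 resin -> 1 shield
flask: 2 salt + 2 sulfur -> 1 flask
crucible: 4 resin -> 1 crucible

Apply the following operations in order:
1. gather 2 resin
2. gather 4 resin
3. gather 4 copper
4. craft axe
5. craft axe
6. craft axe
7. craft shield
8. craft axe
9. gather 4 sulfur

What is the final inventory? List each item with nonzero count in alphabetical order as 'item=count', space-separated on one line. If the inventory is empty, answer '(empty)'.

After 1 (gather 2 resin): resin=2
After 2 (gather 4 resin): resin=6
After 3 (gather 4 copper): copper=4 resin=6
After 4 (craft axe): axe=1 copper=3 resin=6
After 5 (craft axe): axe=2 copper=2 resin=6
After 6 (craft axe): axe=3 copper=1 resin=6
After 7 (craft shield): axe=3 copper=1 resin=2 shield=1
After 8 (craft axe): axe=4 resin=2 shield=1
After 9 (gather 4 sulfur): axe=4 resin=2 shield=1 sulfur=4

Answer: axe=4 resin=2 shield=1 sulfur=4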